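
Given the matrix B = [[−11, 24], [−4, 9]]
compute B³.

[[−83, 168], [−28, 57]]

tr B = −2 and det B = −3, so the characteristic polynomial is λ² − (−2)λ + (−3) with roots 1 and −3.
Eigenvectors give P = [[−2, 3], [−1, 1]] with P⁻¹ = [[1, −3], [1, −2]], and B = P·diag(1, −3)·P⁻¹.
Then B³ = P·diag(1, −27)·P⁻¹ = [[−2, −81], [−1, −27]] · [[1, −3], [1, −2]] = [[−83, 168], [−28, 57]].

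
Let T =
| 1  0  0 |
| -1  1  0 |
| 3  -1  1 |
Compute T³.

[[1, 0, 0], [-3, 1, 0], [12, -3, 1]]

T = I + N where N = [[0, 0, 0], [-1, 0, 0], [3, -1, 0]] is strictly lower-triangular, so N³ = 0.
(I + N)³ = I + 3·N + 3·N² = [[1, 0, 0], [-3, 1, 0], [12, -3, 1]].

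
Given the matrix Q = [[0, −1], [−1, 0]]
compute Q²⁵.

[[0, −1], [−1, 0]]

Q² = I (check: tr Q = 0 and det Q = −1), so Q²⁵ = Q since 25 is odd.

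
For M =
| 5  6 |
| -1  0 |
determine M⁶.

tr M = 5 and det M = 6, so the characteristic polynomial is λ² − (5)λ + (6) with roots 3 and 2.
Eigenvectors give P = [[-3, -2], [1, 1]] with P⁻¹ = [[-1, -2], [1, 3]], and M = P·diag(3, 2)·P⁻¹.
Then M⁶ = P·diag(729, 64)·P⁻¹ = [[-2187, -128], [729, 64]] · [[-1, -2], [1, 3]] = [[2059, 3990], [-665, -1266]].

[[2059, 3990], [-665, -1266]]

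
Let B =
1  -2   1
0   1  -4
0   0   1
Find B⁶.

B = I + N where N = [[0, -2, 1], [0, 0, -4], [0, 0, 0]] is strictly upper-triangular, so N³ = 0.
(I + N)⁶ = I + 6·N + 15·N² = [[1, -12, 126], [0, 1, -24], [0, 0, 1]].

[[1, -12, 126], [0, 1, -24], [0, 0, 1]]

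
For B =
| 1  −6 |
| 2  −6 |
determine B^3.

tr B = −5 and det B = 6, so the characteristic polynomial is λ² − (−5)λ + (6) with roots −3 and −2.
Eigenvectors give P = [[3, −2], [2, −1]] with P⁻¹ = [[−1, 2], [−2, 3]], and B = P·diag(−3, −2)·P⁻¹.
Then B^3 = P·diag(−27, −8)·P⁻¹ = [[−81, 16], [−54, 8]] · [[−1, 2], [−2, 3]] = [[49, −114], [38, −84]].

[[49, −114], [38, −84]]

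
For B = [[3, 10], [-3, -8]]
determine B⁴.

tr B = -5 and det B = 6, so the characteristic polynomial is λ² − (-5)λ + (6) with roots -2 and -3.
Eigenvectors give P = [[-2, -5], [1, 3]] with P⁻¹ = [[-3, -5], [1, 2]], and B = P·diag(-2, -3)·P⁻¹.
Then B⁴ = P·diag(16, 81)·P⁻¹ = [[-32, -405], [16, 243]] · [[-3, -5], [1, 2]] = [[-309, -650], [195, 406]].

[[-309, -650], [195, 406]]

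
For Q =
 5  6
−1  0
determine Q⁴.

[[211, 390], [−65, −114]]

tr Q = 5 and det Q = 6, so the characteristic polynomial is λ² − (5)λ + (6) with roots 3 and 2.
Eigenvectors give P = [[−3, −2], [1, 1]] with P⁻¹ = [[−1, −2], [1, 3]], and Q = P·diag(3, 2)·P⁻¹.
Then Q⁴ = P·diag(81, 16)·P⁻¹ = [[−243, −32], [81, 16]] · [[−1, −2], [1, 3]] = [[211, 390], [−65, −114]].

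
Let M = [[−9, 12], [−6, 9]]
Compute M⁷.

tr M = 0 and det M = −9, so the characteristic polynomial is λ² − (0)λ + (−9) with roots 3 and −3.
Eigenvectors give P = [[−1, 2], [−1, 1]] with P⁻¹ = [[1, −2], [1, −1]], and M = P·diag(3, −3)·P⁻¹.
Then M⁷ = P·diag(2187, −2187)·P⁻¹ = [[−2187, −4374], [−2187, −2187]] · [[1, −2], [1, −1]] = [[−6561, 8748], [−4374, 6561]].

[[−6561, 8748], [−4374, 6561]]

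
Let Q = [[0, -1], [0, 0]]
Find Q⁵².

[[0, 0], [0, 0]]

Q is strictly triangular, hence nilpotent: Q² = 0, so Q⁵² = 0.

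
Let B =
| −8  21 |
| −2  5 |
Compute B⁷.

[[−890, 2667], [−254, 761]]

tr B = −3 and det B = 2, so the characteristic polynomial is λ² − (−3)λ + (2) with roots −2 and −1.
Eigenvectors give P = [[−7, 3], [−2, 1]] with P⁻¹ = [[−1, 3], [−2, 7]], and B = P·diag(−2, −1)·P⁻¹.
Then B⁷ = P·diag(−128, −1)·P⁻¹ = [[896, −3], [256, −1]] · [[−1, 3], [−2, 7]] = [[−890, 2667], [−254, 761]].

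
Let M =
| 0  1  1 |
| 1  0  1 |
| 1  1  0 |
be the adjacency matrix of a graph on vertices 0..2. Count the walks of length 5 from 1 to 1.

The number of length-5 walks from vertex 1 to vertex 1 is entry (1,1) of M⁵, where M is the adjacency matrix.
M² = [[2, 1, 1], [1, 2, 1], [1, 1, 2]]
M³ = [[2, 3, 3], [3, 2, 3], [3, 3, 2]]
M⁴ = [[6, 5, 5], [5, 6, 5], [5, 5, 6]]
M⁵ = [[10, 11, 11], [11, 10, 11], [11, 11, 10]]

10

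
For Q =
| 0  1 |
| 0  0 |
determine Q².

Q is strictly triangular, hence nilpotent: Q² = 0, so Q² = 0.

[[0, 0], [0, 0]]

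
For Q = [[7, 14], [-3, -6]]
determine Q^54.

[[7, 14], [-3, -6]]

Q² = Q (a projection; rank 1, trace 1), so Q^54 = Q.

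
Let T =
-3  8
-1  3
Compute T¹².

T² = I (check: tr T = 0 and det T = -1), so T¹² = I since 12 is even.

[[1, 0], [0, 1]]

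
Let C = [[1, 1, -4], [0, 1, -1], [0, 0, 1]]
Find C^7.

[[1, 7, -49], [0, 1, -7], [0, 0, 1]]

C = I + N where N = [[0, 1, -4], [0, 0, -1], [0, 0, 0]] is strictly upper-triangular, so N^3 = 0.
(I + N)^7 = I + 7·N + 21·N^2 = [[1, 7, -49], [0, 1, -7], [0, 0, 1]].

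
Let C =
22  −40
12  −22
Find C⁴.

[[16, 0], [0, 16]]

tr C = 0 and det C = −4, so the characteristic polynomial is λ² − (0)λ + (−4) with roots 2 and −2.
Eigenvectors give P = [[2, −5], [1, −3]] with P⁻¹ = [[3, −5], [1, −2]], and C = P·diag(2, −2)·P⁻¹.
Then C⁴ = P·diag(16, 16)·P⁻¹ = [[32, −80], [16, −48]] · [[3, −5], [1, −2]] = [[16, 0], [0, 16]].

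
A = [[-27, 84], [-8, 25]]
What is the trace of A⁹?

-19682

tr A = -2 and det A = -3, so the characteristic polynomial is λ² − (-2)λ + (-3) with roots -3 and 1.
Eigenvectors give P = [[7, 3], [2, 1]] with P⁻¹ = [[1, -3], [-2, 7]], and A = P·diag(-3, 1)·P⁻¹.
Then A⁹ = P·diag(-19683, 1)·P⁻¹ = [[-137781, 3], [-39366, 1]] · [[1, -3], [-2, 7]] = [[-137787, 413364], [-39368, 118105]].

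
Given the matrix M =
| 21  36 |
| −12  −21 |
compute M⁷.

[[15309, 26244], [−8748, −15309]]

tr M = 0 and det M = −9, so the characteristic polynomial is λ² − (0)λ + (−9) with roots −3 and 3.
Eigenvectors give P = [[−3, −2], [2, 1]] with P⁻¹ = [[1, 2], [−2, −3]], and M = P·diag(−3, 3)·P⁻¹.
Then M⁷ = P·diag(−2187, 2187)·P⁻¹ = [[6561, −4374], [−4374, 2187]] · [[1, 2], [−2, −3]] = [[15309, 26244], [−8748, −15309]].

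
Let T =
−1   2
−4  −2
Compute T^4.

T^2 = [[−7, −6], [12, −4]]
T^3 = [[31, −2], [4, 32]]
T^4 = [[−23, 66], [−132, −56]]

[[−23, 66], [−132, −56]]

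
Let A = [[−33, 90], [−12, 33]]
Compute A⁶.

tr A = 0 and det A = −9, so the characteristic polynomial is λ² − (0)λ + (−9) with roots −3 and 3.
Eigenvectors give P = [[−3, 5], [−1, 2]] with P⁻¹ = [[−2, 5], [−1, 3]], and A = P·diag(−3, 3)·P⁻¹.
Then A⁶ = P·diag(729, 729)·P⁻¹ = [[−2187, 3645], [−729, 1458]] · [[−2, 5], [−1, 3]] = [[729, 0], [0, 729]].

[[729, 0], [0, 729]]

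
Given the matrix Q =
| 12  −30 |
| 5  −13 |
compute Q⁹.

tr Q = −1 and det Q = −6, so the characteristic polynomial is λ² − (−1)λ + (−6) with roots −3 and 2.
Eigenvectors give P = [[2, 3], [1, 1]] with P⁻¹ = [[−1, 3], [1, −2]], and Q = P·diag(−3, 2)·P⁻¹.
Then Q⁹ = P·diag(−19683, 512)·P⁻¹ = [[−39366, 1536], [−19683, 512]] · [[−1, 3], [1, −2]] = [[40902, −121170], [20195, −60073]].

[[40902, −121170], [20195, −60073]]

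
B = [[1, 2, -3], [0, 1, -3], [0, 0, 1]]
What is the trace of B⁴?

B = I + N where N = [[0, 2, -3], [0, 0, -3], [0, 0, 0]] is strictly upper-triangular, so N³ = 0.
(I + N)⁴ = I + 4·N + 6·N² = [[1, 8, -48], [0, 1, -12], [0, 0, 1]].

3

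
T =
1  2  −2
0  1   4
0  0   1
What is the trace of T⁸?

3

T = I + N where N = [[0, 2, −2], [0, 0, 4], [0, 0, 0]] is strictly upper-triangular, so N³ = 0.
(I + N)⁸ = I + 8·N + 28·N² = [[1, 16, 208], [0, 1, 32], [0, 0, 1]].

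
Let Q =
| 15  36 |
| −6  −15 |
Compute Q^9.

tr Q = 0 and det Q = −9, so the characteristic polynomial is λ² − (0)λ + (−9) with roots −3 and 3.
Eigenvectors give P = [[−2, −3], [1, 1]] with P⁻¹ = [[1, 3], [−1, −2]], and Q = P·diag(−3, 3)·P⁻¹.
Then Q^9 = P·diag(−19683, 19683)·P⁻¹ = [[39366, −59049], [−19683, 19683]] · [[1, 3], [−1, −2]] = [[98415, 236196], [−39366, −98415]].

[[98415, 236196], [−39366, −98415]]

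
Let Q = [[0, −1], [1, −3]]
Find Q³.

[[3, −8], [8, −21]]

Q² = [[−1, 3], [−3, 8]]
Q³ = [[3, −8], [8, −21]]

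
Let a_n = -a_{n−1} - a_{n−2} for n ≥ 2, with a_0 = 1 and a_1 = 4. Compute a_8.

-5

With companion matrix B = [[-1, -1], [1, 0]], [a_n, a_{n−1}]ᵀ = B·[a_{n−1}, a_{n−2}]ᵀ, so [a_8, a_7]ᵀ = B⁷·[a_1, a_0]ᵀ.
B⁷ = [[-1, -1], [1, 0]], giving [a_8, a_7]ᵀ = [[-5], [4]].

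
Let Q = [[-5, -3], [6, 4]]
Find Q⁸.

tr Q = -1 and det Q = -2, so the characteristic polynomial is λ² − (-1)λ + (-2) with roots -2 and 1.
Eigenvectors give P = [[-1, -1], [1, 2]] with P⁻¹ = [[-2, -1], [1, 1]], and Q = P·diag(-2, 1)·P⁻¹.
Then Q⁸ = P·diag(256, 1)·P⁻¹ = [[-256, -1], [256, 2]] · [[-2, -1], [1, 1]] = [[511, 255], [-510, -254]].

[[511, 255], [-510, -254]]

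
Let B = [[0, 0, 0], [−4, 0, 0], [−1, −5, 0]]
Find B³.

[[0, 0, 0], [0, 0, 0], [0, 0, 0]]

B is strictly triangular, hence nilpotent: B³ = 0, so B³ = 0.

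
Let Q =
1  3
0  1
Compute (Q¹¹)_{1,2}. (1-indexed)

Q = I + N where N = [[0, 3], [0, 0]] is strictly upper-triangular, so N² = 0.
(I + N)¹¹ = I + 11·N = [[1, 33], [0, 1]].

33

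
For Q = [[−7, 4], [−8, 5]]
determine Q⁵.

tr Q = −2 and det Q = −3, so the characteristic polynomial is λ² − (−2)λ + (−3) with roots 1 and −3.
Eigenvectors give P = [[−1, 1], [−2, 1]] with P⁻¹ = [[1, −1], [2, −1]], and Q = P·diag(1, −3)·P⁻¹.
Then Q⁵ = P·diag(1, −243)·P⁻¹ = [[−1, −243], [−2, −243]] · [[1, −1], [2, −1]] = [[−487, 244], [−488, 245]].

[[−487, 244], [−488, 245]]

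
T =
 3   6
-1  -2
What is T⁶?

T² = T (a projection; rank 1, trace 1), so T⁶ = T.

[[3, 6], [-1, -2]]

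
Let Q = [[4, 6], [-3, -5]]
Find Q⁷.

tr Q = -1 and det Q = -2, so the characteristic polynomial is λ² − (-1)λ + (-2) with roots -2 and 1.
Eigenvectors give P = [[-1, 2], [1, -1]] with P⁻¹ = [[1, 2], [1, 1]], and Q = P·diag(-2, 1)·P⁻¹.
Then Q⁷ = P·diag(-128, 1)·P⁻¹ = [[128, 2], [-128, -1]] · [[1, 2], [1, 1]] = [[130, 258], [-129, -257]].

[[130, 258], [-129, -257]]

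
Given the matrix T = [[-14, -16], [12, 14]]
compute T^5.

[[-224, -256], [192, 224]]

tr T = 0 and det T = -4, so the characteristic polynomial is λ² − (0)λ + (-4) with roots -2 and 2.
Eigenvectors give P = [[4, -1], [-3, 1]] with P⁻¹ = [[1, 1], [3, 4]], and T = P·diag(-2, 2)·P⁻¹.
Then T^5 = P·diag(-32, 32)·P⁻¹ = [[-128, -32], [96, 32]] · [[1, 1], [3, 4]] = [[-224, -256], [192, 224]].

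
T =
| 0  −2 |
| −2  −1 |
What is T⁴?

[[20, 18], [18, 29]]

T² = [[4, 2], [2, 5]]
T³ = [[−4, −10], [−10, −9]]
T⁴ = [[20, 18], [18, 29]]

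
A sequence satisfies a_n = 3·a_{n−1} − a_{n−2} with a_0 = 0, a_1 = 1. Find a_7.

377

With companion matrix T = [[3, −1], [1, 0]], [a_n, a_{n−1}]ᵀ = T·[a_{n−1}, a_{n−2}]ᵀ, so [a_7, a_6]ᵀ = T^6·[a_1, a_0]ᵀ.
T^6 = [[377, −144], [144, −55]], giving [a_7, a_6]ᵀ = [[377], [144]].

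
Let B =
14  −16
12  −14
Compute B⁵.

tr B = 0 and det B = −4, so the characteristic polynomial is λ² − (0)λ + (−4) with roots 2 and −2.
Eigenvectors give P = [[−4, 1], [−3, 1]] with P⁻¹ = [[−1, 1], [−3, 4]], and B = P·diag(2, −2)·P⁻¹.
Then B⁵ = P·diag(32, −32)·P⁻¹ = [[−128, −32], [−96, −32]] · [[−1, 1], [−3, 4]] = [[224, −256], [192, −224]].

[[224, −256], [192, −224]]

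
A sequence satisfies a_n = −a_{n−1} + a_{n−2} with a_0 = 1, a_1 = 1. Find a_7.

With companion matrix A = [[−1, 1], [1, 0]], [a_n, a_{n−1}]ᵀ = A·[a_{n−1}, a_{n−2}]ᵀ, so [a_7, a_6]ᵀ = A⁶·[a_1, a_0]ᵀ.
A⁶ = [[13, −8], [−8, 5]], giving [a_7, a_6]ᵀ = [[5], [−3]].

5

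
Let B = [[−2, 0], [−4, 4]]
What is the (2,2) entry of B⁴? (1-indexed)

256

B² = [[4, 0], [−8, 16]]
B³ = [[−8, 0], [−48, 64]]
B⁴ = [[16, 0], [−160, 256]]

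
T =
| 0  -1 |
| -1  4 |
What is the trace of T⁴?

T² = [[1, -4], [-4, 17]]
T³ = [[4, -17], [-17, 72]]
T⁴ = [[17, -72], [-72, 305]]

322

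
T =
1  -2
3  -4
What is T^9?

tr T = -3 and det T = 2, so the characteristic polynomial is λ² − (-3)λ + (2) with roots -2 and -1.
Eigenvectors give P = [[-2, 1], [-3, 1]] with P⁻¹ = [[1, -1], [3, -2]], and T = P·diag(-2, -1)·P⁻¹.
Then T^9 = P·diag(-512, -1)·P⁻¹ = [[1024, -1], [1536, -1]] · [[1, -1], [3, -2]] = [[1021, -1022], [1533, -1534]].

[[1021, -1022], [1533, -1534]]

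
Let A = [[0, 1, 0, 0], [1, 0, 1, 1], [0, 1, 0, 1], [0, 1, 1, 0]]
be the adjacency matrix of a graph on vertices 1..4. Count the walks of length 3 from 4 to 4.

2

The number of length-3 walks from vertex 4 to vertex 4 is entry (4,4) of A³, where A is the adjacency matrix.
A² = [[1, 0, 1, 1], [0, 3, 1, 1], [1, 1, 2, 1], [1, 1, 1, 2]]
A³ = [[0, 3, 1, 1], [3, 2, 4, 4], [1, 4, 2, 3], [1, 4, 3, 2]]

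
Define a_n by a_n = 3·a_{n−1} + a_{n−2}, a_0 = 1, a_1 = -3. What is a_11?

-381606

With companion matrix A = [[3, 1], [1, 0]], [a_n, a_{n−1}]ᵀ = A·[a_{n−1}, a_{n−2}]ᵀ, so [a_11, a_10]ᵀ = A¹⁰·[a_1, a_0]ᵀ.
A¹⁰ = [[141481, 42837], [42837, 12970]], giving [a_11, a_10]ᵀ = [[-381606], [-115541]].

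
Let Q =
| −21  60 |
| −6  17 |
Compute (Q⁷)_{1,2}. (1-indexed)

tr Q = −4 and det Q = 3, so the characteristic polynomial is λ² − (−4)λ + (3) with roots −3 and −1.
Eigenvectors give P = [[10, 3], [3, 1]] with P⁻¹ = [[1, −3], [−3, 10]], and Q = P·diag(−3, −1)·P⁻¹.
Then Q⁷ = P·diag(−2187, −1)·P⁻¹ = [[−21870, −3], [−6561, −1]] · [[1, −3], [−3, 10]] = [[−21861, 65580], [−6558, 19673]].

65580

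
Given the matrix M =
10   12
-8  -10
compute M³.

[[40, 48], [-32, -40]]

tr M = 0 and det M = -4, so the characteristic polynomial is λ² − (0)λ + (-4) with roots -2 and 2.
Eigenvectors give P = [[-1, 3], [1, -2]] with P⁻¹ = [[2, 3], [1, 1]], and M = P·diag(-2, 2)·P⁻¹.
Then M³ = P·diag(-8, 8)·P⁻¹ = [[8, 24], [-8, -16]] · [[2, 3], [1, 1]] = [[40, 48], [-32, -40]].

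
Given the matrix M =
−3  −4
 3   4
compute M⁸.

M² = M (a projection; rank 1, trace 1), so M⁸ = M.

[[−3, −4], [3, 4]]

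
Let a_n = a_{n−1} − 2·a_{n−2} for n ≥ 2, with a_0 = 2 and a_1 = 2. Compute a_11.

With companion matrix T = [[1, −2], [1, 0]], [a_n, a_{n−1}]ᵀ = T·[a_{n−1}, a_{n−2}]ᵀ, so [a_11, a_10]ᵀ = T¹⁰·[a_1, a_0]ᵀ.
T¹⁰ = [[23, 22], [−11, 34]], giving [a_11, a_10]ᵀ = [[90], [46]].

90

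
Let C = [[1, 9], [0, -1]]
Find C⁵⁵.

[[1, 9], [0, -1]]

C² = I (check: tr C = 0 and det C = -1), so C⁵⁵ = C since 55 is odd.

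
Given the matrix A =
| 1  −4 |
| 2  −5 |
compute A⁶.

tr A = −4 and det A = 3, so the characteristic polynomial is λ² − (−4)λ + (3) with roots −1 and −3.
Eigenvectors give P = [[2, −1], [1, −1]] with P⁻¹ = [[1, −1], [1, −2]], and A = P·diag(−1, −3)·P⁻¹.
Then A⁶ = P·diag(1, 729)·P⁻¹ = [[2, −729], [1, −729]] · [[1, −1], [1, −2]] = [[−727, 1456], [−728, 1457]].

[[−727, 1456], [−728, 1457]]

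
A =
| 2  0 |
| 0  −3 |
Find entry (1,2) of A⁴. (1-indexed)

A² = [[4, 0], [0, 9]]
A³ = [[8, 0], [0, −27]]
A⁴ = [[16, 0], [0, 81]]

0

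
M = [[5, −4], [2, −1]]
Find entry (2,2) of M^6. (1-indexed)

tr M = 4 and det M = 3, so the characteristic polynomial is λ² − (4)λ + (3) with roots 1 and 3.
Eigenvectors give P = [[−1, −2], [−1, −1]] with P⁻¹ = [[1, −2], [−1, 1]], and M = P·diag(1, 3)·P⁻¹.
Then M^6 = P·diag(1, 729)·P⁻¹ = [[−1, −1458], [−1, −729]] · [[1, −2], [−1, 1]] = [[1457, −1456], [728, −727]].

−727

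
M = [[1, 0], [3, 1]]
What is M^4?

M = I + N where N = [[0, 0], [3, 0]] is strictly lower-triangular, so N^2 = 0.
(I + N)^4 = I + 4·N = [[1, 0], [12, 1]].

[[1, 0], [12, 1]]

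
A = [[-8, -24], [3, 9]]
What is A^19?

[[-8, -24], [3, 9]]

A² = A (a projection; rank 1, trace 1), so A^19 = A.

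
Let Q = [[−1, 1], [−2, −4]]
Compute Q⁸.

tr Q = −5 and det Q = 6, so the characteristic polynomial is λ² − (−5)λ + (6) with roots −2 and −3.
Eigenvectors give P = [[1, 1], [−1, −2]] with P⁻¹ = [[2, 1], [−1, −1]], and Q = P·diag(−2, −3)·P⁻¹.
Then Q⁸ = P·diag(256, 6561)·P⁻¹ = [[256, 6561], [−256, −13122]] · [[2, 1], [−1, −1]] = [[−6049, −6305], [12610, 12866]].

[[−6049, −6305], [12610, 12866]]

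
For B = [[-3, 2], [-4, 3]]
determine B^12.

B² = I (check: tr B = 0 and det B = -1), so B^12 = I since 12 is even.

[[1, 0], [0, 1]]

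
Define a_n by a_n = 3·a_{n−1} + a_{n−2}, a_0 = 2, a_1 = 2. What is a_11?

With companion matrix M = [[3, 1], [1, 0]], [a_n, a_{n−1}]ᵀ = M·[a_{n−1}, a_{n−2}]ᵀ, so [a_11, a_10]ᵀ = M¹⁰·[a_1, a_0]ᵀ.
M¹⁰ = [[141481, 42837], [42837, 12970]], giving [a_11, a_10]ᵀ = [[368636], [111614]].

368636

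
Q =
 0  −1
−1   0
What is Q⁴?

Q² = I (check: tr Q = 0 and det Q = −1), so Q⁴ = I since 4 is even.

[[1, 0], [0, 1]]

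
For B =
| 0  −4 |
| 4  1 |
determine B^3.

B^2 = [[−16, −4], [4, −15]]
B^3 = [[−16, 60], [−60, −31]]

[[−16, 60], [−60, −31]]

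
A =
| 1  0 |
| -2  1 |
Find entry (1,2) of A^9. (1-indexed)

A = I + N where N = [[0, 0], [-2, 0]] is strictly lower-triangular, so N^2 = 0.
(I + N)^9 = I + 9·N = [[1, 0], [-18, 1]].

0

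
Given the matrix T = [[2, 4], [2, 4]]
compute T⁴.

T² = [[12, 24], [12, 24]]
T³ = [[72, 144], [72, 144]]
T⁴ = [[432, 864], [432, 864]]

[[432, 864], [432, 864]]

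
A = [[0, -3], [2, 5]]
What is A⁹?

tr A = 5 and det A = 6, so the characteristic polynomial is λ² − (5)λ + (6) with roots 2 and 3.
Eigenvectors give P = [[3, -1], [-2, 1]] with P⁻¹ = [[1, 1], [2, 3]], and A = P·diag(2, 3)·P⁻¹.
Then A⁹ = P·diag(512, 19683)·P⁻¹ = [[1536, -19683], [-1024, 19683]] · [[1, 1], [2, 3]] = [[-37830, -57513], [38342, 58025]].

[[-37830, -57513], [38342, 58025]]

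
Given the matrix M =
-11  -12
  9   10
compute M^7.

[[-515, -516], [387, 388]]

tr M = -1 and det M = -2, so the characteristic polynomial is λ² − (-1)λ + (-2) with roots -2 and 1.
Eigenvectors give P = [[-4, 1], [3, -1]] with P⁻¹ = [[-1, -1], [-3, -4]], and M = P·diag(-2, 1)·P⁻¹.
Then M^7 = P·diag(-128, 1)·P⁻¹ = [[512, 1], [-384, -1]] · [[-1, -1], [-3, -4]] = [[-515, -516], [387, 388]].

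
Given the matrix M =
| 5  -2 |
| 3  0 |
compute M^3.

[[65, -38], [57, -30]]

tr M = 5 and det M = 6, so the characteristic polynomial is λ² − (5)λ + (6) with roots 2 and 3.
Eigenvectors give P = [[2, 1], [3, 1]] with P⁻¹ = [[-1, 1], [3, -2]], and M = P·diag(2, 3)·P⁻¹.
Then M^3 = P·diag(8, 27)·P⁻¹ = [[16, 27], [24, 27]] · [[-1, 1], [3, -2]] = [[65, -38], [57, -30]].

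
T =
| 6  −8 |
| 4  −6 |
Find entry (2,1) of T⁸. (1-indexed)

0

tr T = 0 and det T = −4, so the characteristic polynomial is λ² − (0)λ + (−4) with roots 2 and −2.
Eigenvectors give P = [[2, −1], [1, −1]] with P⁻¹ = [[1, −1], [1, −2]], and T = P·diag(2, −2)·P⁻¹.
Then T⁸ = P·diag(256, 256)·P⁻¹ = [[512, −256], [256, −256]] · [[1, −1], [1, −2]] = [[256, 0], [0, 256]].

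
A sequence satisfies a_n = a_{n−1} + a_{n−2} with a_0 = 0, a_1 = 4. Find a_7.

52

With companion matrix Q = [[1, 1], [1, 0]], [a_n, a_{n−1}]ᵀ = Q·[a_{n−1}, a_{n−2}]ᵀ, so [a_7, a_6]ᵀ = Q⁶·[a_1, a_0]ᵀ.
Q⁶ = [[13, 8], [8, 5]], giving [a_7, a_6]ᵀ = [[52], [32]].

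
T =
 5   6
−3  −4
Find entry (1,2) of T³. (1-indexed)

tr T = 1 and det T = −2, so the characteristic polynomial is λ² − (1)λ + (−2) with roots 2 and −1.
Eigenvectors give P = [[2, −1], [−1, 1]] with P⁻¹ = [[1, 1], [1, 2]], and T = P·diag(2, −1)·P⁻¹.
Then T³ = P·diag(8, −1)·P⁻¹ = [[16, 1], [−8, −1]] · [[1, 1], [1, 2]] = [[17, 18], [−9, −10]].

18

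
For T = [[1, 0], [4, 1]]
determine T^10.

[[1, 0], [40, 1]]

T = I + N where N = [[0, 0], [4, 0]] is strictly lower-triangular, so N^2 = 0.
(I + N)^10 = I + 10·N = [[1, 0], [40, 1]].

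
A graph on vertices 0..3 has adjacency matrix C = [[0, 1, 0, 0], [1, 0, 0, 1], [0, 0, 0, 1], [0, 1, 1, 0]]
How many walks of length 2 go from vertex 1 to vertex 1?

2

The number of length-2 walks from vertex 1 to vertex 1 is entry (1,1) of C^2, where C is the adjacency matrix.
C^2 = [[1, 0, 0, 1], [0, 2, 1, 0], [0, 1, 1, 0], [1, 0, 0, 2]]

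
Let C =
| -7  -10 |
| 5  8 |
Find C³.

tr C = 1 and det C = -6, so the characteristic polynomial is λ² − (1)λ + (-6) with roots -2 and 3.
Eigenvectors give P = [[2, -1], [-1, 1]] with P⁻¹ = [[1, 1], [1, 2]], and C = P·diag(-2, 3)·P⁻¹.
Then C³ = P·diag(-8, 27)·P⁻¹ = [[-16, -27], [8, 27]] · [[1, 1], [1, 2]] = [[-43, -70], [35, 62]].

[[-43, -70], [35, 62]]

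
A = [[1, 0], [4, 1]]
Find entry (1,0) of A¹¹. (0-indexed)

44

A = I + N where N = [[0, 0], [4, 0]] is strictly lower-triangular, so N² = 0.
(I + N)¹¹ = I + 11·N = [[1, 0], [44, 1]].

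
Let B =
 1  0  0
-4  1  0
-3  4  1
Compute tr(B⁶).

3

B = I + N where N = [[0, 0, 0], [-4, 0, 0], [-3, 4, 0]] is strictly lower-triangular, so N³ = 0.
(I + N)⁶ = I + 6·N + 15·N² = [[1, 0, 0], [-24, 1, 0], [-258, 24, 1]].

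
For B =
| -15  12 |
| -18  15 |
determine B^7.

[[-10935, 8748], [-13122, 10935]]

tr B = 0 and det B = -9, so the characteristic polynomial is λ² − (0)λ + (-9) with roots 3 and -3.
Eigenvectors give P = [[-2, 1], [-3, 1]] with P⁻¹ = [[1, -1], [3, -2]], and B = P·diag(3, -3)·P⁻¹.
Then B^7 = P·diag(2187, -2187)·P⁻¹ = [[-4374, -2187], [-6561, -2187]] · [[1, -1], [3, -2]] = [[-10935, 8748], [-13122, 10935]].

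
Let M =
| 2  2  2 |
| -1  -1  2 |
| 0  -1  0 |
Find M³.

M² = [[2, 0, 8], [-1, -3, -4], [1, 1, -2]]
M³ = [[4, -4, 4], [1, 5, -8], [1, 3, 4]]

[[4, -4, 4], [1, 5, -8], [1, 3, 4]]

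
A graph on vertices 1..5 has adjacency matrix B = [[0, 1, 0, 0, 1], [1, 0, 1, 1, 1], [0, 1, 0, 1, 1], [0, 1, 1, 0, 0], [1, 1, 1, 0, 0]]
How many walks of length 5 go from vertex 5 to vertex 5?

The number of length-5 walks from vertex 5 to vertex 5 is entry (5,5) of B⁵, where B is the adjacency matrix.
B² = [[2, 1, 2, 1, 1], [1, 4, 2, 1, 2], [2, 2, 3, 1, 1], [1, 1, 1, 2, 2], [1, 2, 1, 2, 3]]
B³ = [[2, 6, 3, 3, 5], [6, 6, 7, 6, 7], [3, 7, 4, 5, 7], [3, 6, 5, 2, 3], [5, 7, 7, 3, 4]]
B⁴ = [[11, 13, 14, 9, 11], [13, 26, 19, 13, 19], [14, 19, 19, 11, 14], [9, 13, 11, 11, 14], [11, 19, 14, 14, 19]]
B⁵ = [[24, 45, 33, 27, 38], [45, 64, 58, 45, 58], [33, 58, 44, 38, 52], [27, 45, 38, 24, 33], [38, 58, 52, 33, 44]]

44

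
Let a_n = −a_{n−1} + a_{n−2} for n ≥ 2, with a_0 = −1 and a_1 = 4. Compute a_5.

23

With companion matrix Q = [[−1, 1], [1, 0]], [a_n, a_{n−1}]ᵀ = Q·[a_{n−1}, a_{n−2}]ᵀ, so [a_5, a_4]ᵀ = Q⁴·[a_1, a_0]ᵀ.
Q⁴ = [[5, −3], [−3, 2]], giving [a_5, a_4]ᵀ = [[23], [−14]].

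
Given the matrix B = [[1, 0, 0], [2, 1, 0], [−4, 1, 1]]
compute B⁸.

[[1, 0, 0], [16, 1, 0], [24, 8, 1]]

B = I + N where N = [[0, 0, 0], [2, 0, 0], [−4, 1, 0]] is strictly lower-triangular, so N³ = 0.
(I + N)⁸ = I + 8·N + 28·N² = [[1, 0, 0], [16, 1, 0], [24, 8, 1]].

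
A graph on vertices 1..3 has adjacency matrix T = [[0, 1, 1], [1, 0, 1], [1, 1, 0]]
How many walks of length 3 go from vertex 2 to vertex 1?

3

The number of length-3 walks from vertex 2 to vertex 1 is entry (2,1) of T^3, where T is the adjacency matrix.
T^2 = [[2, 1, 1], [1, 2, 1], [1, 1, 2]]
T^3 = [[2, 3, 3], [3, 2, 3], [3, 3, 2]]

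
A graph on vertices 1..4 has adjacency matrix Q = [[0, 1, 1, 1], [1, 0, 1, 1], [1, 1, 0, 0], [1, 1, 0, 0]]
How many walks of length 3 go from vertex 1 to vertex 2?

The number of length-3 walks from vertex 1 to vertex 2 is entry (1,2) of Q³, where Q is the adjacency matrix.
Q² = [[3, 2, 1, 1], [2, 3, 1, 1], [1, 1, 2, 2], [1, 1, 2, 2]]
Q³ = [[4, 5, 5, 5], [5, 4, 5, 5], [5, 5, 2, 2], [5, 5, 2, 2]]

5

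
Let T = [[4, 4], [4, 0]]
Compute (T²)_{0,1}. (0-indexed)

16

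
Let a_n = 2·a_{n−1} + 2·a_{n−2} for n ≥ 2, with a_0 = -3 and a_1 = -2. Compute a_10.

With companion matrix T = [[2, 2], [1, 0]], [a_n, a_{n−1}]ᵀ = T·[a_{n−1}, a_{n−2}]ᵀ, so [a_10, a_9]ᵀ = T^9·[a_1, a_0]ᵀ.
T^9 = [[6688, 4896], [2448, 1792]], giving [a_10, a_9]ᵀ = [[-28064], [-10272]].

-28064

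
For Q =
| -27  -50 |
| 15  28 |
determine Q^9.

tr Q = 1 and det Q = -6, so the characteristic polynomial is λ² − (1)λ + (-6) with roots 3 and -2.
Eigenvectors give P = [[-5, -2], [3, 1]] with P⁻¹ = [[1, 2], [-3, -5]], and Q = P·diag(3, -2)·P⁻¹.
Then Q^9 = P·diag(19683, -512)·P⁻¹ = [[-98415, 1024], [59049, -512]] · [[1, 2], [-3, -5]] = [[-101487, -201950], [60585, 120658]].

[[-101487, -201950], [60585, 120658]]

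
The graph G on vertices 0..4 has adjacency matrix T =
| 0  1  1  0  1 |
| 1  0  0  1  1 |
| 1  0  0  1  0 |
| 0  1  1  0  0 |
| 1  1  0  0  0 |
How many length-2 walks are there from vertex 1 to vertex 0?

1

The number of length-2 walks from vertex 1 to vertex 0 is entry (1,0) of T^2, where T is the adjacency matrix.
T^2 = [[3, 1, 0, 2, 1], [1, 3, 2, 0, 1], [0, 2, 2, 0, 1], [2, 0, 0, 2, 1], [1, 1, 1, 1, 2]]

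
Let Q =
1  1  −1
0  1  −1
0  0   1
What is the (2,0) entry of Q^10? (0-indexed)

0

Q = I + N where N = [[0, 1, −1], [0, 0, −1], [0, 0, 0]] is strictly upper-triangular, so N^3 = 0.
(I + N)^10 = I + 10·N + 45·N^2 = [[1, 10, −55], [0, 1, −10], [0, 0, 1]].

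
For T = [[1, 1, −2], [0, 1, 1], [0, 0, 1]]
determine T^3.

T = I + N where N = [[0, 1, −2], [0, 0, 1], [0, 0, 0]] is strictly upper-triangular, so N^3 = 0.
(I + N)^3 = I + 3·N + 3·N^2 = [[1, 3, −3], [0, 1, 3], [0, 0, 1]].

[[1, 3, −3], [0, 1, 3], [0, 0, 1]]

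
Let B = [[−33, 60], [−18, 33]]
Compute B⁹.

tr B = 0 and det B = −9, so the characteristic polynomial is λ² − (0)λ + (−9) with roots 3 and −3.
Eigenvectors give P = [[5, −2], [3, −1]] with P⁻¹ = [[−1, 2], [−3, 5]], and B = P·diag(3, −3)·P⁻¹.
Then B⁹ = P·diag(19683, −19683)·P⁻¹ = [[98415, 39366], [59049, 19683]] · [[−1, 2], [−3, 5]] = [[−216513, 393660], [−118098, 216513]].

[[−216513, 393660], [−118098, 216513]]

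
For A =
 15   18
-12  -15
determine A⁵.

tr A = 0 and det A = -9, so the characteristic polynomial is λ² − (0)λ + (-9) with roots 3 and -3.
Eigenvectors give P = [[3, 1], [-2, -1]] with P⁻¹ = [[1, 1], [-2, -3]], and A = P·diag(3, -3)·P⁻¹.
Then A⁵ = P·diag(243, -243)·P⁻¹ = [[729, -243], [-486, 243]] · [[1, 1], [-2, -3]] = [[1215, 1458], [-972, -1215]].

[[1215, 1458], [-972, -1215]]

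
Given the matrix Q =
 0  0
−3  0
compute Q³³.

[[0, 0], [0, 0]]

Q is strictly triangular, hence nilpotent: Q² = 0, so Q³³ = 0.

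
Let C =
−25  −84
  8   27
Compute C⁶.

[[−4367, −15288], [1456, 5097]]

tr C = 2 and det C = −3, so the characteristic polynomial is λ² − (2)λ + (−3) with roots −1 and 3.
Eigenvectors give P = [[7, −3], [−2, 1]] with P⁻¹ = [[1, 3], [2, 7]], and C = P·diag(−1, 3)·P⁻¹.
Then C⁶ = P·diag(1, 729)·P⁻¹ = [[7, −2187], [−2, 729]] · [[1, 3], [2, 7]] = [[−4367, −15288], [1456, 5097]].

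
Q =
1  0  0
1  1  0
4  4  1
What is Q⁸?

[[1, 0, 0], [8, 1, 0], [144, 32, 1]]

Q = I + N where N = [[0, 0, 0], [1, 0, 0], [4, 4, 0]] is strictly lower-triangular, so N³ = 0.
(I + N)⁸ = I + 8·N + 28·N² = [[1, 0, 0], [8, 1, 0], [144, 32, 1]].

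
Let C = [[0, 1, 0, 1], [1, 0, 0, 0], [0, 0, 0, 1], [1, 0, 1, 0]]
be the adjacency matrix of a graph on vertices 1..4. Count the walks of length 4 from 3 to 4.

The number of length-4 walks from vertex 3 to vertex 4 is entry (3,4) of C⁴, where C is the adjacency matrix.
C² = [[2, 0, 1, 0], [0, 1, 0, 1], [1, 0, 1, 0], [0, 1, 0, 2]]
C³ = [[0, 2, 0, 3], [2, 0, 1, 0], [0, 1, 0, 2], [3, 0, 2, 0]]
C⁴ = [[5, 0, 3, 0], [0, 2, 0, 3], [3, 0, 2, 0], [0, 3, 0, 5]]

0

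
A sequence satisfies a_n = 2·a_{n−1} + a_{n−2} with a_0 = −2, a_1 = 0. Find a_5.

−24

With companion matrix Q = [[2, 1], [1, 0]], [a_n, a_{n−1}]ᵀ = Q·[a_{n−1}, a_{n−2}]ᵀ, so [a_5, a_4]ᵀ = Q^4·[a_1, a_0]ᵀ.
Q^4 = [[29, 12], [12, 5]], giving [a_5, a_4]ᵀ = [[−24], [−10]].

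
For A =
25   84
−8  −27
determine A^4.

tr A = −2 and det A = −3, so the characteristic polynomial is λ² − (−2)λ + (−3) with roots 1 and −3.
Eigenvectors give P = [[7, −3], [−2, 1]] with P⁻¹ = [[1, 3], [2, 7]], and A = P·diag(1, −3)·P⁻¹.
Then A^4 = P·diag(1, 81)·P⁻¹ = [[7, −243], [−2, 81]] · [[1, 3], [2, 7]] = [[−479, −1680], [160, 561]].

[[−479, −1680], [160, 561]]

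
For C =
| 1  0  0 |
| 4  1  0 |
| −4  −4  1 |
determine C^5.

[[1, 0, 0], [20, 1, 0], [−180, −20, 1]]

C = I + N where N = [[0, 0, 0], [4, 0, 0], [−4, −4, 0]] is strictly lower-triangular, so N^3 = 0.
(I + N)^5 = I + 5·N + 10·N^2 = [[1, 0, 0], [20, 1, 0], [−180, −20, 1]].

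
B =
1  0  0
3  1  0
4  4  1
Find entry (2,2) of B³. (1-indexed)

1

B = I + N where N = [[0, 0, 0], [3, 0, 0], [4, 4, 0]] is strictly lower-triangular, so N³ = 0.
(I + N)³ = I + 3·N + 3·N² = [[1, 0, 0], [9, 1, 0], [48, 12, 1]].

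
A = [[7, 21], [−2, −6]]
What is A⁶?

[[7, 21], [−2, −6]]

A² = A (a projection; rank 1, trace 1), so A⁶ = A.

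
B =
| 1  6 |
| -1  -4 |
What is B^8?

[[-509, -1530], [255, 766]]

tr B = -3 and det B = 2, so the characteristic polynomial is λ² − (-3)λ + (2) with roots -1 and -2.
Eigenvectors give P = [[3, -2], [-1, 1]] with P⁻¹ = [[1, 2], [1, 3]], and B = P·diag(-1, -2)·P⁻¹.
Then B^8 = P·diag(1, 256)·P⁻¹ = [[3, -512], [-1, 256]] · [[1, 2], [1, 3]] = [[-509, -1530], [255, 766]].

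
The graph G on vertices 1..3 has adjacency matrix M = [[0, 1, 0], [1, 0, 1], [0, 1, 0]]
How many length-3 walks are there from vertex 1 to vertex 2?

2

The number of length-3 walks from vertex 1 to vertex 2 is entry (1,2) of M^3, where M is the adjacency matrix.
M^2 = [[1, 0, 1], [0, 2, 0], [1, 0, 1]]
M^3 = [[0, 2, 0], [2, 0, 2], [0, 2, 0]]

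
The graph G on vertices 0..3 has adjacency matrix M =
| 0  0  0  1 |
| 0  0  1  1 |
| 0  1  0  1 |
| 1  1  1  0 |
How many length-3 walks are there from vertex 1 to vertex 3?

4

The number of length-3 walks from vertex 1 to vertex 3 is entry (1,3) of M^3, where M is the adjacency matrix.
M^2 = [[1, 1, 1, 0], [1, 2, 1, 1], [1, 1, 2, 1], [0, 1, 1, 3]]
M^3 = [[0, 1, 1, 3], [1, 2, 3, 4], [1, 3, 2, 4], [3, 4, 4, 2]]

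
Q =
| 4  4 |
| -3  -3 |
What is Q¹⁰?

[[4, 4], [-3, -3]]

Q² = Q (a projection; rank 1, trace 1), so Q¹⁰ = Q.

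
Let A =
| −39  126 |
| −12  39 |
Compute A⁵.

[[−3159, 10206], [−972, 3159]]

tr A = 0 and det A = −9, so the characteristic polynomial is λ² − (0)λ + (−9) with roots −3 and 3.
Eigenvectors give P = [[7, 3], [2, 1]] with P⁻¹ = [[1, −3], [−2, 7]], and A = P·diag(−3, 3)·P⁻¹.
Then A⁵ = P·diag(−243, 243)·P⁻¹ = [[−1701, 729], [−486, 243]] · [[1, −3], [−2, 7]] = [[−3159, 10206], [−972, 3159]].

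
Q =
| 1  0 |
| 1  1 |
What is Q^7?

Q = I + N where N = [[0, 0], [1, 0]] is strictly lower-triangular, so N^2 = 0.
(I + N)^7 = I + 7·N = [[1, 0], [7, 1]].

[[1, 0], [7, 1]]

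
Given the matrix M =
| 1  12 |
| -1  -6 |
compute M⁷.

tr M = -5 and det M = 6, so the characteristic polynomial is λ² − (-5)λ + (6) with roots -2 and -3.
Eigenvectors give P = [[4, -3], [-1, 1]] with P⁻¹ = [[1, 3], [1, 4]], and M = P·diag(-2, -3)·P⁻¹.
Then M⁷ = P·diag(-128, -2187)·P⁻¹ = [[-512, 6561], [128, -2187]] · [[1, 3], [1, 4]] = [[6049, 24708], [-2059, -8364]].

[[6049, 24708], [-2059, -8364]]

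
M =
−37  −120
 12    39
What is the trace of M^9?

19682

tr M = 2 and det M = −3, so the characteristic polynomial is λ² − (2)λ + (−3) with roots −1 and 3.
Eigenvectors give P = [[10, −3], [−3, 1]] with P⁻¹ = [[1, 3], [3, 10]], and M = P·diag(−1, 3)·P⁻¹.
Then M^9 = P·diag(−1, 19683)·P⁻¹ = [[−10, −59049], [3, 19683]] · [[1, 3], [3, 10]] = [[−177157, −590520], [59052, 196839]].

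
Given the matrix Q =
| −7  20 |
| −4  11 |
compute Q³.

tr Q = 4 and det Q = 3, so the characteristic polynomial is λ² − (4)λ + (3) with roots 1 and 3.
Eigenvectors give P = [[−5, 2], [−2, 1]] with P⁻¹ = [[−1, 2], [−2, 5]], and Q = P·diag(1, 3)·P⁻¹.
Then Q³ = P·diag(1, 27)·P⁻¹ = [[−5, 54], [−2, 27]] · [[−1, 2], [−2, 5]] = [[−103, 260], [−52, 131]].

[[−103, 260], [−52, 131]]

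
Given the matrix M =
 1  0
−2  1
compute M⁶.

M = I + N where N = [[0, 0], [−2, 0]] is strictly lower-triangular, so N² = 0.
(I + N)⁶ = I + 6·N = [[1, 0], [−12, 1]].

[[1, 0], [−12, 1]]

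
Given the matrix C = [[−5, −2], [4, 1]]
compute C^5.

tr C = −4 and det C = 3, so the characteristic polynomial is λ² − (−4)λ + (3) with roots −3 and −1.
Eigenvectors give P = [[−1, 1], [1, −2]] with P⁻¹ = [[−2, −1], [−1, −1]], and C = P·diag(−3, −1)·P⁻¹.
Then C^5 = P·diag(−243, −1)·P⁻¹ = [[243, −1], [−243, 2]] · [[−2, −1], [−1, −1]] = [[−485, −242], [484, 241]].

[[−485, −242], [484, 241]]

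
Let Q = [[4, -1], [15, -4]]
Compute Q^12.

Q² = I (check: tr Q = 0 and det Q = -1), so Q^12 = I since 12 is even.

[[1, 0], [0, 1]]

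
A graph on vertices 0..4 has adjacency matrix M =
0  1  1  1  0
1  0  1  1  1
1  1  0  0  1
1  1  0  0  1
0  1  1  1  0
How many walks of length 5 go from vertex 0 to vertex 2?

72

The number of length-5 walks from vertex 0 to vertex 2 is entry (0,2) of M⁵, where M is the adjacency matrix.
M² = [[3, 2, 1, 1, 3], [2, 4, 2, 2, 2], [1, 2, 3, 3, 1], [1, 2, 3, 3, 1], [3, 2, 1, 1, 3]]
M³ = [[4, 8, 8, 8, 4], [8, 8, 8, 8, 8], [8, 8, 4, 4, 8], [8, 8, 4, 4, 8], [4, 8, 8, 8, 4]]
M⁴ = [[24, 24, 16, 16, 24], [24, 32, 24, 24, 24], [16, 24, 24, 24, 16], [16, 24, 24, 24, 16], [24, 24, 16, 16, 24]]
M⁵ = [[56, 80, 72, 72, 56], [80, 96, 80, 80, 80], [72, 80, 56, 56, 72], [72, 80, 56, 56, 72], [56, 80, 72, 72, 56]]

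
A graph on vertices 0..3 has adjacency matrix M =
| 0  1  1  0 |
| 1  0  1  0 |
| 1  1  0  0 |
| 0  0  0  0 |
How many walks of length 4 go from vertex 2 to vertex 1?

5

The number of length-4 walks from vertex 2 to vertex 1 is entry (2,1) of M^4, where M is the adjacency matrix.
M^2 = [[2, 1, 1, 0], [1, 2, 1, 0], [1, 1, 2, 0], [0, 0, 0, 0]]
M^3 = [[2, 3, 3, 0], [3, 2, 3, 0], [3, 3, 2, 0], [0, 0, 0, 0]]
M^4 = [[6, 5, 5, 0], [5, 6, 5, 0], [5, 5, 6, 0], [0, 0, 0, 0]]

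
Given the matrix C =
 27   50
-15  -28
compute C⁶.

[[-3261, -6650], [1995, 4054]]

tr C = -1 and det C = -6, so the characteristic polynomial is λ² − (-1)λ + (-6) with roots -3 and 2.
Eigenvectors give P = [[-5, -2], [3, 1]] with P⁻¹ = [[1, 2], [-3, -5]], and C = P·diag(-3, 2)·P⁻¹.
Then C⁶ = P·diag(729, 64)·P⁻¹ = [[-3645, -128], [2187, 64]] · [[1, 2], [-3, -5]] = [[-3261, -6650], [1995, 4054]].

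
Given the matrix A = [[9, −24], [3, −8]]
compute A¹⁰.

[[9, −24], [3, −8]]

A² = A (a projection; rank 1, trace 1), so A¹⁰ = A.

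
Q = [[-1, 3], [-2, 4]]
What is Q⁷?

[[-253, 381], [-254, 382]]

tr Q = 3 and det Q = 2, so the characteristic polynomial is λ² − (3)λ + (2) with roots 2 and 1.
Eigenvectors give P = [[1, 3], [1, 2]] with P⁻¹ = [[-2, 3], [1, -1]], and Q = P·diag(2, 1)·P⁻¹.
Then Q⁷ = P·diag(128, 1)·P⁻¹ = [[128, 3], [128, 2]] · [[-2, 3], [1, -1]] = [[-253, 381], [-254, 382]].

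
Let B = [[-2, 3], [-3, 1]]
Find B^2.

[[-5, -3], [3, -8]]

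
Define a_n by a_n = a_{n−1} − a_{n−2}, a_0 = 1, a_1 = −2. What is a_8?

With companion matrix T = [[1, −1], [1, 0]], [a_n, a_{n−1}]ᵀ = T·[a_{n−1}, a_{n−2}]ᵀ, so [a_8, a_7]ᵀ = T⁷·[a_1, a_0]ᵀ.
T⁷ = [[1, −1], [1, 0]], giving [a_8, a_7]ᵀ = [[−3], [−2]].

−3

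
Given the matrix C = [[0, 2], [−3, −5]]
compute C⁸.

tr C = −5 and det C = 6, so the characteristic polynomial is λ² − (−5)λ + (6) with roots −3 and −2.
Eigenvectors give P = [[−2, 1], [3, −1]] with P⁻¹ = [[1, 1], [3, 2]], and C = P·diag(−3, −2)·P⁻¹.
Then C⁸ = P·diag(6561, 256)·P⁻¹ = [[−13122, 256], [19683, −256]] · [[1, 1], [3, 2]] = [[−12354, −12610], [18915, 19171]].

[[−12354, −12610], [18915, 19171]]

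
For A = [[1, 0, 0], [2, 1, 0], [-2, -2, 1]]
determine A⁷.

[[1, 0, 0], [14, 1, 0], [-98, -14, 1]]

A = I + N where N = [[0, 0, 0], [2, 0, 0], [-2, -2, 0]] is strictly lower-triangular, so N³ = 0.
(I + N)⁷ = I + 7·N + 21·N² = [[1, 0, 0], [14, 1, 0], [-98, -14, 1]].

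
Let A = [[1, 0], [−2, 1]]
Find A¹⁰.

A = I + N where N = [[0, 0], [−2, 0]] is strictly lower-triangular, so N² = 0.
(I + N)¹⁰ = I + 10·N = [[1, 0], [−20, 1]].

[[1, 0], [−20, 1]]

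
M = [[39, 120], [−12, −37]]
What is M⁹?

tr M = 2 and det M = −3, so the characteristic polynomial is λ² − (2)λ + (−3) with roots 3 and −1.
Eigenvectors give P = [[10, −3], [−3, 1]] with P⁻¹ = [[1, 3], [3, 10]], and M = P·diag(3, −1)·P⁻¹.
Then M⁹ = P·diag(19683, −1)·P⁻¹ = [[196830, 3], [−59049, −1]] · [[1, 3], [3, 10]] = [[196839, 590520], [−59052, −177157]].

[[196839, 590520], [−59052, −177157]]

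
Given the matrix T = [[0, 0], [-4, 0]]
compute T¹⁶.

T is strictly triangular, hence nilpotent: T² = 0, so T¹⁶ = 0.

[[0, 0], [0, 0]]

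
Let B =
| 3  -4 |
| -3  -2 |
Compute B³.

B² = [[21, -4], [-3, 16]]
B³ = [[75, -76], [-57, -20]]

[[75, -76], [-57, -20]]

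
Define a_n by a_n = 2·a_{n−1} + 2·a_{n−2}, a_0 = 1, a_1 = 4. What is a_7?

With companion matrix Q = [[2, 2], [1, 0]], [a_n, a_{n−1}]ᵀ = Q·[a_{n−1}, a_{n−2}]ᵀ, so [a_7, a_6]ᵀ = Q^6·[a_1, a_0]ᵀ.
Q^6 = [[328, 240], [120, 88]], giving [a_7, a_6]ᵀ = [[1552], [568]].

1552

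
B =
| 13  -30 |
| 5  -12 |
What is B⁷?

[[6817, -13890], [2315, -4758]]

tr B = 1 and det B = -6, so the characteristic polynomial is λ² − (1)λ + (-6) with roots 3 and -2.
Eigenvectors give P = [[-3, 2], [-1, 1]] with P⁻¹ = [[-1, 2], [-1, 3]], and B = P·diag(3, -2)·P⁻¹.
Then B⁷ = P·diag(2187, -128)·P⁻¹ = [[-6561, -256], [-2187, -128]] · [[-1, 2], [-1, 3]] = [[6817, -13890], [2315, -4758]].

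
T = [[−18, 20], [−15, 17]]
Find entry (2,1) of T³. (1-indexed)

tr T = −1 and det T = −6, so the characteristic polynomial is λ² − (−1)λ + (−6) with roots −3 and 2.
Eigenvectors give P = [[4, 1], [3, 1]] with P⁻¹ = [[1, −1], [−3, 4]], and T = P·diag(−3, 2)·P⁻¹.
Then T³ = P·diag(−27, 8)·P⁻¹ = [[−108, 8], [−81, 8]] · [[1, −1], [−3, 4]] = [[−132, 140], [−105, 113]].

−105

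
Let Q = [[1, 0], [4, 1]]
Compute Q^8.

Q = I + N where N = [[0, 0], [4, 0]] is strictly lower-triangular, so N^2 = 0.
(I + N)^8 = I + 8·N = [[1, 0], [32, 1]].

[[1, 0], [32, 1]]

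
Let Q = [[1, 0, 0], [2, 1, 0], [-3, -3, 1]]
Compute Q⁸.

Q = I + N where N = [[0, 0, 0], [2, 0, 0], [-3, -3, 0]] is strictly lower-triangular, so N³ = 0.
(I + N)⁸ = I + 8·N + 28·N² = [[1, 0, 0], [16, 1, 0], [-192, -24, 1]].

[[1, 0, 0], [16, 1, 0], [-192, -24, 1]]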